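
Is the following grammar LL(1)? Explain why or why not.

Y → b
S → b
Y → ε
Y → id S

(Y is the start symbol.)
Yes, the grammar is LL(1).

Relevant sets:
  FOLLOW(Y) = { $ }

For Y:
  PREDICT(Y → b) = { 'b' }
  PREDICT(Y → ε) = { $ }
  PREDICT(Y → id S) = { 'id' }
S has a single production, so nothing to check there.

All predict sets are disjoint. The grammar IS LL(1).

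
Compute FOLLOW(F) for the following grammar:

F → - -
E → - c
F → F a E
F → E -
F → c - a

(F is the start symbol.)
To compute FOLLOW(F), find every occurrence of F on a right-hand side N → α F β: add FIRST(β) \ {ε}, and if β is empty or nullable also add FOLLOW(N). Iterate to a fixed point.

F is the start symbol, so $ ∈ FOLLOW(F).
In F → F a E: F is followed by a E, add FIRST(a E) \ {ε} = { 'a' }

Taking the union: FOLLOW(F) = { $, 'a' }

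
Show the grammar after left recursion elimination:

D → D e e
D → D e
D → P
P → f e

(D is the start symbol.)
D → P D'
D' → e e D'
D' → e D'
D' → ε
P → f e

D is directly left-recursive. The standard transformation for
  A → A α₁ | ... | A α_m | β₁ | ... | β_n
is
  A  → β₁ A' | ... | β_n A'
  A' → α₁ A' | ... | α_m A' | ε

D → P becomes D → P D'
D → D e e becomes D' → e e D'
D → D e becomes D' → e D'
Add D' → ε

Productions for other non-terminals are unchanged:
  P → f e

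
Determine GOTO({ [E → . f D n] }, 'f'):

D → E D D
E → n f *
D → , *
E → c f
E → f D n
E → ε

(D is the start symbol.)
GOTO(I, 'f') = CLOSURE({ [A → αX.β] : [A → α.Xβ] ∈ I, X = 'f' })

Items with dot before 'f', with the dot advanced:
  [E → . f D n] → [E → f . D n]
Closure of the advanced items:
  [E → f . D n] has the dot before D: add [D → . E D D], [D → . , *]
  [D → . E D D] has the dot before E: add [E → . n f *], [E → . c f], [E → . f D n], [E → .]

GOTO = { [D → . , *], [D → . E D D], [E → . c f], [E → . f D n], [E → . n f *], [E → .], [E → f . D n] }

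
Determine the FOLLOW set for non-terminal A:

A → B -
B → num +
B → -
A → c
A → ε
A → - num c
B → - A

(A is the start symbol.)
{ $, '-' }

A is the start symbol, so $ ∈ FOLLOW(A).
In B → - A: A is at the end, add FOLLOW(B)

The FOLLOW sets referred to above (computed the same way, to a fixed point):
  FOLLOW(B) = { '-' }

Taking the union: FOLLOW(A) = { $, '-' }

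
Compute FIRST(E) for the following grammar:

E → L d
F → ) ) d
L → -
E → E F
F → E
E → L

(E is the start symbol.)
{ '-' }

To compute FIRST(E), examine every production with E on the left-hand side, reading each right-hand side left to right until a non-nullable symbol is reached.

FIRST sets of the other non-terminals involved (by the same procedure, iterated to a fixed point):
  FIRST(L) = { '-' }

From E → L d:
  - L is a non-terminal: add FIRST(L) \ {ε} = { '-' }
    L is not nullable, so stop
From E → E F:
  - E is the symbol being defined: contributes nothing new
    E is not nullable, so stop
From E → L:
  - L is a non-terminal: add FIRST(L) \ {ε} = { '-' }
    L is not nullable, so stop

Collecting: FIRST(E) = { '-' }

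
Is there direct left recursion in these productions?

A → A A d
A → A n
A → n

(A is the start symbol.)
Direct left recursion occurs when N → N α for some non-terminal N (the right-hand side begins with the left-hand side itself).

A → A A d: LEFT RECURSIVE (starts with A)
A → A n: LEFT RECURSIVE (starts with A)
A → n: starts with n

The grammar has direct left recursion on: A.

Answer: Yes, A is left-recursive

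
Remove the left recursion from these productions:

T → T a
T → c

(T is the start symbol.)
T → c T'
T' → a T'
T' → ε

T is directly left-recursive. The standard transformation for
  A → A α₁ | ... | A α_m | β₁ | ... | β_n
is
  A  → β₁ A' | ... | β_n A'
  A' → α₁ A' | ... | α_m A' | ε

T → c becomes T → c T'
T → T a becomes T' → a T'
Add T' → ε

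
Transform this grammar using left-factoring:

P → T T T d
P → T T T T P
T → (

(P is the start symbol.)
P → T T T P'
P' → d
P' → T P
T → (

Left-factoring transforms A → αβ₁ | αβ₂ into A → αA' and A' → β₁ | β₂
(α is the longest common prefix among the alternatives). Repeat until
no nonterminal has two alternatives with a common prefix.

Round 1: P has alternatives sharing prefix 'T T T'. Introduce P': P → T T T P'
  Add: P' → d
  Add: P' → T P

No remaining common prefixes — done.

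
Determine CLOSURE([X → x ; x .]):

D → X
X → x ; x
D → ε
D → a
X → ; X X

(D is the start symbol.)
{ [X → x ; x .] }

To compute CLOSURE, for each item [A → α.Bβ] where B is a non-terminal, add [B → .γ] for all productions B → γ; repeat for the newly added items until nothing changes.

Start with: [X → x ; x .]
The dot is at the end, so nothing is added.

CLOSURE = { [X → x ; x .] }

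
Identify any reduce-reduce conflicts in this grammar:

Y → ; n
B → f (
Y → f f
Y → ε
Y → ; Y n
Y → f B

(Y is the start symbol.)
Augment with Y' → Y and build the canonical LR(0) collection (I0 = CLOSURE({[Y' → . Y]}), then GOTO on every symbol after a dot until no new states appear). It has 10 states:
  I0: { [Y → . ; Y n], [Y → . ; n], [Y → . f B], [Y → . f f], [Y → .], [Y' → . Y] }  — shift, reduce
  I1: { [Y → . ; Y n], [Y → . ; n], [Y → . f B], [Y → . f f], [Y → .], [Y → ; . Y n], [Y → ; . n] }  — shift, reduce
  I2: { [Y' → Y .] }  — accept
  I3: { [B → . f (], [Y → f . B], [Y → f . f] }  — shift
  I4: { [Y → f B .] }  — reduce
  I5: { [B → f . (], [Y → f f .] }  — shift, reduce
  I6: { [B → f ( .] }  — reduce
  I7: { [Y → ; Y . n] }  — shift
  I8: { [Y → ; n .] }  — reduce
  I9: { [Y → ; Y n .] }  — reduce

No state contains more than one complete item.

Answer: No reduce-reduce conflicts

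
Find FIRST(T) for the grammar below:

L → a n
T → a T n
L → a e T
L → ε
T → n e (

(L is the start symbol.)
From T → a T n:
  - a is a terminal: add 'a' and stop
From T → n e (:
  - n is a terminal: add 'n' and stop

Collecting: FIRST(T) = { 'a', 'n' }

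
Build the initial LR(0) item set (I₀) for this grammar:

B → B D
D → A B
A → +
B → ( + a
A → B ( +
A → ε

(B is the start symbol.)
{ [B → . ( + a], [B → . B D], [B' → . B] }

First, augment the grammar with B' → B
I₀ = CLOSURE({ [B' → . B] }):
  [B' → . B] has the dot before B: add [B → . B D], [B → . ( + a]
No further items can be added.

I₀ = { [B → . ( + a], [B → . B D], [B' → . B] }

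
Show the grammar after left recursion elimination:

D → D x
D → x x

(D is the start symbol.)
D → x x D'
D' → x D'
D' → ε

D is directly left-recursive. The standard transformation for
  A → A α₁ | ... | A α_m | β₁ | ... | β_n
is
  A  → β₁ A' | ... | β_n A'
  A' → α₁ A' | ... | α_m A' | ε

D → x x becomes D → x x D'
D → D x becomes D' → x D'
Add D' → ε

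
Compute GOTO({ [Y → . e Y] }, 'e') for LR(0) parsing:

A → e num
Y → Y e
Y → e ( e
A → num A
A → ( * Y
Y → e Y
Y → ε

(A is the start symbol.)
GOTO(I, 'e') = CLOSURE({ [A → αX.β] : [A → α.Xβ] ∈ I, X = 'e' })

Items with dot before 'e', with the dot advanced:
  [Y → . e Y] → [Y → e . Y]
Closure of the advanced items:
  [Y → e . Y] has the dot before Y: add [Y → . Y e], [Y → . e ( e], [Y → . e Y], [Y → .]

GOTO = { [Y → . Y e], [Y → . e ( e], [Y → . e Y], [Y → .], [Y → e . Y] }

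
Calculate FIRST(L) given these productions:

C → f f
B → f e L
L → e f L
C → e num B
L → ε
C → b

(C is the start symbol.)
{ 'e', ε }

To compute FIRST(L), examine every production with L on the left-hand side, reading each right-hand side left to right until a non-nullable symbol is reached.

From L → e f L:
  - e is a terminal: add 'e' and stop
From L → ε:
  - ε-production, so ε ∈ FIRST(L)

Collecting: FIRST(L) = { 'e', ε }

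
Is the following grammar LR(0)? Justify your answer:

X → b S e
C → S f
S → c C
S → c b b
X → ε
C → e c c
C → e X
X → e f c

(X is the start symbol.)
No. Shift-reduce conflict between [X → .] and [X → . b S e]

Augment with X' → X and build the canonical LR(0) collection (I0 = CLOSURE({[X' → . X]}), then GOTO on every symbol after a dot until no new states appear). It has 18 states:
  I0: { [X → . b S e], [X → . e f c], [X → .], [X' → . X] }  — shift, reduce
  I1: { [X' → X .] }  — accept
  I2: { [S → . c C], [S → . c b b], [X → b . S e] }  — shift
  I3: { [X → e . f c] }  — shift
  I4: { [X → e f . c] }  — shift
  I5: { [X → e f c .] }  — reduce
  I6: { [X → b S . e] }  — shift
  I7: { [C → . S f], [C → . e X], [C → . e c c], [S → . c C], [S → . c b b], [S → c . C], [S → c . b b] }  — shift
  I8: { [S → c C .] }  — reduce
  I9: { [C → S . f] }  — shift
  I10: { [S → c b . b] }  — shift
  I11: { [C → e . X], [C → e . c c], [X → . b S e], [X → . e f c], [X → .] }  — shift, reduce
  I12: { [C → e X .] }  — reduce
  I13: { [C → e c . c] }  — shift
  I14: { [C → e c c .] }  — reduce
  I15: { [S → c b b .] }  — reduce
  I16: { [C → S f .] }  — reduce
  I17: { [X → b S e .] }  — reduce

Conflict in state I0:
  Shift-reduce conflict between [X → .] and [X → . b S e]
So the grammar is NOT LR(0).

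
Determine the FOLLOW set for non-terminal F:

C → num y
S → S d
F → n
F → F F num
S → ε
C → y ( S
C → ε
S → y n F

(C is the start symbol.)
{ $, 'd', 'n', 'num' }

To compute FOLLOW(F), find every occurrence of F on a right-hand side N → α F β: add FIRST(β) \ {ε}, and if β is empty or nullable also add FOLLOW(N). Iterate to a fixed point.

In F → F F num: F is followed by F num, add FIRST(F num) \ {ε} = { 'n' }
In F → F F num: F is followed by num, add FIRST(num) \ {ε} = { 'num' }
In S → y n F: F is at the end, add FOLLOW(S)

The FOLLOW sets referred to above (computed the same way, to a fixed point):
  FOLLOW(S) = { $, 'd' }

Taking the union: FOLLOW(F) = { $, 'd', 'n', 'num' }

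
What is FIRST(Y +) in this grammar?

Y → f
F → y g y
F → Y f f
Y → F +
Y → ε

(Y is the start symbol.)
{ '+', 'f', 'y' }

FIRST sets of the non-terminals involved (from the grammar, by fixed-point iteration):
  FIRST(Y) = { 'f', 'y', ε }

To compute FIRST(Y +), process the symbols left to right:
Symbol Y is a non-terminal. Add FIRST(Y) \ {ε} = { 'f', 'y' }
Y is nullable (ε ∈ FIRST(Y)), continue to the next symbol.
Symbol + is a terminal. Add '+' and stop.
FIRST(Y +) = { '+', 'f', 'y' }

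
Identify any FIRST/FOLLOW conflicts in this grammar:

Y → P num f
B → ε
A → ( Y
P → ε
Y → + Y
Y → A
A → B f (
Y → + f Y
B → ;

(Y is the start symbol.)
A FIRST/FOLLOW conflict occurs when a non-terminal N has a nullable alternative N → β (β ⇒* ε) and another alternative N → α with FIRST(α) ∩ FOLLOW(N) ≠ ∅: on such a lookahead the parser cannot decide between expanding α and letting N vanish via β.

Nullable non-terminals: B, P.

B: nullable alternative(s) B → ε; FOLLOW(B) = { 'f' }
  B → ε: FIRST \ {ε} = { } — this is the only nullable alternative, skip
  B → ;: FIRST \ {ε} = { ';' } — disjoint from FOLLOW(B)
P has a nullable alternative but only one production, so nothing to check.

A, Y have no nullable alternative, so no FIRST/FOLLOW check is needed there.

No FIRST/FOLLOW conflicts found.

Answer: No FIRST/FOLLOW conflicts.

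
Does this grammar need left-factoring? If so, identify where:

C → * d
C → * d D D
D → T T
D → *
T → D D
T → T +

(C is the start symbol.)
Yes, C has productions with common prefix '* d'

Left-factoring is needed when two productions for the same non-terminal
share a common prefix on the right-hand side.

Productions for C:
  C → * d
  C → * d D D
Productions for D:
  D → T T
  D → *
Productions for T:
  T → D D
  T → T +

Found common prefix '* d' in productions for C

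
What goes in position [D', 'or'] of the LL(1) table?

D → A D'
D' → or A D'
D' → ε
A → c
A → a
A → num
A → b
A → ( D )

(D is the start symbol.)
D' → or A D'

To find M[D', 'or'], we find productions for D' where 'or' is in the predict set (PREDICT(N → α) = (FIRST(α) \ {ε}) ∪ (FOLLOW(N) if α ⇒* ε)).

Relevant sets:
  FOLLOW(D') = { $, ')' }

D' → or A D': PREDICT = { 'or' }
  'or' is in predict set, so this production goes in M[D', 'or']
D' → ε: PREDICT = { $, ')' }

M[D', 'or'] = D' → or A D'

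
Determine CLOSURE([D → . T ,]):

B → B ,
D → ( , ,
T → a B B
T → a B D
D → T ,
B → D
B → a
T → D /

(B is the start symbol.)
Start with: [D → . T ,]
  [D → . T ,] has the dot before T: add [T → . a B B], [T → . a B D], [T → . D /]
  [T → . D /] has the dot before D: add [D → . ( , ,]
No further items can be added.

CLOSURE = { [D → . ( , ,], [D → . T ,], [T → . D /], [T → . a B B], [T → . a B D] }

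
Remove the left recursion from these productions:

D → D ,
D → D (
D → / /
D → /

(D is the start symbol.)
D → / / D'
D → / D'
D' → , D'
D' → ( D'
D' → ε

D is directly left-recursive. The standard transformation for
  A → A α₁ | ... | A α_m | β₁ | ... | β_n
is
  A  → β₁ A' | ... | β_n A'
  A' → α₁ A' | ... | α_m A' | ε

D → / / becomes D → / / D'
D → / becomes D → / D'
D → D , becomes D' → , D'
D → D ( becomes D' → ( D'
Add D' → ε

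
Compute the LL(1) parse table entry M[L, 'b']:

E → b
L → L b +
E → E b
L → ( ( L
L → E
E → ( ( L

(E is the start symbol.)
To find M[L, 'b'], we find productions for L where 'b' is in the predict set (PREDICT(N → α) = (FIRST(α) \ {ε}) ∪ (FOLLOW(N) if α ⇒* ε)).

Relevant sets:
  FIRST(L) = { '(', 'b' }
  FIRST(E) = { '(', 'b' }

L → L b +: PREDICT = { '(', 'b' }
  'b' is in predict set, so this production goes in M[L, 'b']
L → ( ( L: PREDICT = { '(' }
L → E: PREDICT = { '(', 'b' }
  'b' is in predict set, so this production goes in M[L, 'b']

M[L, 'b'] = L → L b +, L → E  (a multiply-defined cell — the grammar is not LL(1))

Answer: L → L b +, L → E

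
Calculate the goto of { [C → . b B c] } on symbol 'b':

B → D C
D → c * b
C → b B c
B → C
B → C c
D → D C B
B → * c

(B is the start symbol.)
{ [B → . * c], [B → . C c], [B → . C], [B → . D C], [C → . b B c], [C → b . B c], [D → . D C B], [D → . c * b] }

GOTO(I, 'b') = CLOSURE({ [A → αX.β] : [A → α.Xβ] ∈ I, X = 'b' })

Items with dot before 'b', with the dot advanced:
  [C → . b B c] → [C → b . B c]
Closure of the advanced items:
  [C → b . B c] has the dot before B: add [B → . D C], [B → . C], [B → . C c], [B → . * c]
  [B → . D C] has the dot before D: add [D → . c * b], [D → . D C B]
  [B → . C] has the dot before C: add [C → . b B c]

GOTO = { [B → . * c], [B → . C c], [B → . C], [B → . D C], [C → . b B c], [C → b . B c], [D → . D C B], [D → . c * b] }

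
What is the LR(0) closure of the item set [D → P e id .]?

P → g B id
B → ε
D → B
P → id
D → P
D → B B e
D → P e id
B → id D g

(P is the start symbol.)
{ [D → P e id .] }

To compute CLOSURE, for each item [A → α.Bβ] where B is a non-terminal, add [B → .γ] for all productions B → γ; repeat for the newly added items until nothing changes.

Start with: [D → P e id .]
The dot is at the end, so nothing is added.

CLOSURE = { [D → P e id .] }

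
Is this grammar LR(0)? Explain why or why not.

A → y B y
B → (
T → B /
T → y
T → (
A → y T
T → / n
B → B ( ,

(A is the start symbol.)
No. Reduce-reduce conflict: [B → ( .] and [T → ( .]

Augment with A' → A and build the canonical LR(0) collection (I0 = CLOSURE({[A' → . A]}), then GOTO on every symbol after a dot until no new states appear). It has 13 states:
  I0: { [A → . y B y], [A → . y T], [A' → . A] }  — shift
  I1: { [A' → A .] }  — accept
  I2: { [A → y . B y], [A → y . T], [B → . (], [B → . B ( ,], [T → . (], [T → . / n], [T → . B /], [T → . y] }  — shift
  I3: { [B → ( .], [T → ( .] }  — 2 reduces
  I4: { [T → / . n] }  — shift
  I5: { [A → y B . y], [B → B . ( ,], [T → B . /] }  — shift
  I6: { [A → y T .] }  — reduce
  I7: { [T → y .] }  — reduce
  I8: { [B → B ( . ,] }  — shift
  I9: { [T → B / .] }  — reduce
  I10: { [A → y B y .] }  — reduce
  I11: { [B → B ( , .] }  — reduce
  I12: { [T → / n .] }  — reduce

Conflict in state I3:
  Reduce-reduce conflict: [B → ( .] and [T → ( .]
So the grammar is NOT LR(0).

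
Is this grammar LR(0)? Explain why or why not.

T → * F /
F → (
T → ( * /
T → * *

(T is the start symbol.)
Yes, the grammar is LR(0)

A grammar is LR(0) if no state in the canonical LR(0) collection has:
  - both a shift item (dot before a terminal) and a complete item (shift-reduce conflict), or
  - two or more complete items (reduce-reduce conflict; the accept item [T' → T .] counts as a complete item here).

Augment with T' → T and build the canonical LR(0) collection (I0 = CLOSURE({[T' → . T]}), then GOTO on every symbol after a dot until no new states appear). It has 10 states:
  I0: { [T → . ( * /], [T → . * *], [T → . * F /], [T' → . T] }  — shift
  I1: { [T → ( . * /] }  — shift
  I2: { [F → . (], [T → * . *], [T → * . F /] }  — shift
  I3: { [T' → T .] }  — accept
  I4: { [F → ( .] }  — reduce
  I5: { [T → * * .] }  — reduce
  I6: { [T → * F . /] }  — shift
  I7: { [T → * F / .] }  — reduce
  I8: { [T → ( * . /] }  — shift
  I9: { [T → ( * / .] }  — reduce

Every state is either a pure shift/goto state or contains exactly one complete item and nothing to shift — no conflicts. The grammar is LR(0).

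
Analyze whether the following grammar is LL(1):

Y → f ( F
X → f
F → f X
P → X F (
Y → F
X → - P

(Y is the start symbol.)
No. Predict set conflict for Y: { 'f' }

A grammar is LL(1) if for each non-terminal N with multiple productions, the predict sets of those productions are pairwise disjoint, where PREDICT(N → α) = (FIRST(α) \ {ε}) ∪ (FOLLOW(N) if α ⇒* ε).

Relevant sets:
  FIRST(F) = { 'f' }

For Y:
  PREDICT(Y → f '(' F) = { 'f' }
  PREDICT(Y → F) = { 'f' }
For X:
  PREDICT(X → f) = { 'f' }
  PREDICT(X → '-' P) = { '-' }
F, P have a single production, so nothing to check there.

Conflict found: Predict set conflict for Y: { 'f' }
The grammar is NOT LL(1).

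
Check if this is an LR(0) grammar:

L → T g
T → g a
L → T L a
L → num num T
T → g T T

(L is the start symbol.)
A grammar is LR(0) if no state in the canonical LR(0) collection has:
  - both a shift item (dot before a terminal) and a complete item (shift-reduce conflict), or
  - two or more complete items (reduce-reduce conflict; the accept item [L' → L .] counts as a complete item here).

Augment with L' → L and build the canonical LR(0) collection (I0 = CLOSURE({[L' → . L]}), then GOTO on every symbol after a dot until no new states appear). It has 13 states:
  I0: { [L → . T L a], [L → . T g], [L → . num num T], [L' → . L], [T → . g T T], [T → . g a] }  — shift
  I1: { [L' → L .] }  — accept
  I2: { [L → . T L a], [L → . T g], [L → . num num T], [L → T . L a], [L → T . g], [T → . g T T], [T → . g a] }  — shift
  I3: { [T → . g T T], [T → . g a], [T → g . T T], [T → g . a] }  — shift
  I4: { [L → num . num T] }  — shift
  I5: { [L → num num . T], [T → . g T T], [T → . g a] }  — shift
  I6: { [L → num num T .] }  — reduce
  I7: { [T → . g T T], [T → . g a], [T → g T . T] }  — shift
  I8: { [T → g a .] }  — reduce
  I9: { [T → g T T .] }  — reduce
  I10: { [L → T L . a] }  — shift
  I11: { [L → T g .], [T → . g T T], [T → . g a], [T → g . T T], [T → g . a] }  — shift, reduce
  I12: { [L → T L a .] }  — reduce

Conflict in state I11:
  Shift-reduce conflict between [L → T g .] and [T → . g T T]
So the grammar is NOT LR(0).

Answer: No. Shift-reduce conflict between [L → T g .] and [T → . g T T]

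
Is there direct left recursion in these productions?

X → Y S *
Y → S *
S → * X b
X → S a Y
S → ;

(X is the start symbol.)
No direct left recursion

Direct left recursion occurs when N → N α for some non-terminal N (the right-hand side begins with the left-hand side itself).

X → Y S *: starts with Y
Y → S *: starts with S
S → * X b: starts with '*'
X → S a Y: starts with S
S → ;: starts with ';'

No direct left recursion found.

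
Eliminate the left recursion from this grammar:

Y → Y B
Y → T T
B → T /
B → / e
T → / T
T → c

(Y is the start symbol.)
Y is directly left-recursive. The standard transformation for
  A → A α₁ | ... | A α_m | β₁ | ... | β_n
is
  A  → β₁ A' | ... | β_n A'
  A' → α₁ A' | ... | α_m A' | ε

Y → T T becomes Y → T T Y'
Y → Y B becomes Y' → B Y'
Add Y' → ε

Productions for other non-terminals are unchanged:
  B → T /
  B → / e
  T → / T
  T → c

Resulting grammar:
Y → T T Y'
Y' → B Y'
Y' → ε
B → T /
B → / e
T → / T
T → c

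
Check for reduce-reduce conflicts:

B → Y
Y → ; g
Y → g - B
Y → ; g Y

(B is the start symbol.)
A reduce-reduce conflict occurs when an LR(0) state has two complete items [A → α .] and [B → β .] — both call for a reduction, and with no lookahead the parser cannot choose between them.

Augment with B' → B and build the canonical LR(0) collection (I0 = CLOSURE({[B' → . B]}), then GOTO on every symbol after a dot until no new states appear). It has 9 states:
  I0: { [B → . Y], [B' → . B], [Y → . ; g Y], [Y → . ; g], [Y → . g - B] }  — shift
  I1: { [Y → ; . g Y], [Y → ; . g] }  — shift
  I2: { [B' → B .] }  — accept
  I3: { [B → Y .] }  — reduce
  I4: { [Y → g . - B] }  — shift
  I5: { [B → . Y], [Y → . ; g Y], [Y → . ; g], [Y → . g - B], [Y → g - . B] }  — shift
  I6: { [Y → g - B .] }  — reduce
  I7: { [Y → . ; g Y], [Y → . ; g], [Y → . g - B], [Y → ; g . Y], [Y → ; g .] }  — shift, reduce
  I8: { [Y → ; g Y .] }  — reduce

No state contains more than one complete item.

Answer: No reduce-reduce conflicts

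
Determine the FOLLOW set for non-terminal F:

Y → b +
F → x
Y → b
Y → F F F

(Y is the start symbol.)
To compute FOLLOW(F), find every occurrence of F on a right-hand side N → α F β: add FIRST(β) \ {ε}, and if β is empty or nullable also add FOLLOW(N). Iterate to a fixed point.

In Y → F F F: F is followed by F F, add FIRST(F F) \ {ε} = { 'x' }
In Y → F F F: F is followed by F, add FIRST(F) \ {ε} = { 'x' }
In Y → F F F: F is at the end, add FOLLOW(Y)

The FOLLOW sets referred to above (computed the same way, to a fixed point):
  FOLLOW(Y) = { $ }

Taking the union: FOLLOW(F) = { $, 'x' }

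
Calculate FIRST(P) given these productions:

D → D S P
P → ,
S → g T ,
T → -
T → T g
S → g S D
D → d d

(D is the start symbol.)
{ ',' }

From P → ,:
  - ',' is a terminal: add ',' and stop

Collecting: FIRST(P) = { ',' }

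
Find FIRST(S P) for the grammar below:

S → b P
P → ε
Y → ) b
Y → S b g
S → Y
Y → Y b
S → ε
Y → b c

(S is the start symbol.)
FIRST sets of the non-terminals involved (from the grammar, by fixed-point iteration):
  FIRST(S) = { ')', 'b', ε }
  FIRST(P) = { ε }

To compute FIRST(S P), process the symbols left to right:
Symbol S is a non-terminal. Add FIRST(S) \ {ε} = { ')', 'b' }
S is nullable (ε ∈ FIRST(S)), continue to the next symbol.
Symbol P is a non-terminal. Add FIRST(P) \ {ε} = { }
P is nullable (ε ∈ FIRST(P)), continue to the next symbol.
All symbols are nullable, so ε is in the result.
FIRST(S P) = { ')', 'b', ε }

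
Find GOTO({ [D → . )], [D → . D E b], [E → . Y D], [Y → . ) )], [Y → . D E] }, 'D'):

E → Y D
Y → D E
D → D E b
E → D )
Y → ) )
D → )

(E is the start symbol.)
GOTO(I, 'D') = CLOSURE({ [A → αX.β] : [A → α.Xβ] ∈ I, X = 'D' })

Items with dot before 'D', with the dot advanced:
  [D → . D E b] → [D → D . E b]
  [Y → . D E] → [Y → D . E]
Closure of the advanced items:
  [D → D . E b] has the dot before E: add [E → . Y D], [E → . D )]
  [E → . Y D] has the dot before Y: add [Y → . D E], [Y → . ) )]
  [E → . D )] has the dot before D: add [D → . D E b], [D → . )]

GOTO = { [D → . )], [D → . D E b], [D → D . E b], [E → . D )], [E → . Y D], [Y → . ) )], [Y → . D E], [Y → D . E] }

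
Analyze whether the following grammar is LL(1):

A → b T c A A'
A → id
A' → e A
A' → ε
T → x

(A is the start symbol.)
No. Predict set conflict for A': { 'e' }

Relevant sets:
  FOLLOW(A') = { $, 'e' }

For A:
  PREDICT(A → b T c A A') = { 'b' }
  PREDICT(A → id) = { 'id' }
For A':
  PREDICT(A' → e A) = { 'e' }
  PREDICT(A' → ε) = { $, 'e' }
T has a single production, so nothing to check there.

Conflict found: Predict set conflict for A': { 'e' }
The grammar is NOT LL(1).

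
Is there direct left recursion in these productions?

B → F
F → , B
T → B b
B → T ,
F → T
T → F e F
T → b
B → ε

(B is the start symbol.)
Direct left recursion occurs when N → N α for some non-terminal N (the right-hand side begins with the left-hand side itself).

B → F: starts with F
F → , B: starts with ','
T → B b: starts with B
B → T ,: starts with T
F → T: starts with T
T → F e F: starts with F
T → b: starts with b
B → ε: starts with ε

No direct left recursion found.

Answer: No direct left recursion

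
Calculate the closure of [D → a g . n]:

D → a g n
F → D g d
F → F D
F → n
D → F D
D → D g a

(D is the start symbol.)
{ [D → a g . n] }

Start with: [D → a g . n]
The dot precedes the terminal n, so nothing is added.

CLOSURE = { [D → a g . n] }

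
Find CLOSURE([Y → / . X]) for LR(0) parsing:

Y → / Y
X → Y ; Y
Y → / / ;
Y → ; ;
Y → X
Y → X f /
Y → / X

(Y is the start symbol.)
{ [X → . Y ; Y], [Y → . / / ;], [Y → . / X], [Y → . / Y], [Y → . ; ;], [Y → . X f /], [Y → . X], [Y → / . X] }

To compute CLOSURE, for each item [A → α.Bβ] where B is a non-terminal, add [B → .γ] for all productions B → γ; repeat for the newly added items until nothing changes.

Start with: [Y → / . X]
  [Y → / . X] has the dot before X: add [X → . Y ; Y]
  [X → . Y ; Y] has the dot before Y: add [Y → . / Y], [Y → . / / ;], [Y → . ; ;], [Y → . X], [Y → . X f /], [Y → . / X]
No further items can be added.

CLOSURE = { [X → . Y ; Y], [Y → . / / ;], [Y → . / X], [Y → . / Y], [Y → . ; ;], [Y → . X f /], [Y → . X], [Y → / . X] }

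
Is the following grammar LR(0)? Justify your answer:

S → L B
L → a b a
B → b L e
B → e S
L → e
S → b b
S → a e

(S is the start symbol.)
A grammar is LR(0) if no state in the canonical LR(0) collection has:
  - both a shift item (dot before a terminal) and a complete item (shift-reduce conflict), or
  - two or more complete items (reduce-reduce conflict; the accept item [S' → S .] counts as a complete item here).

Augment with S' → S and build the canonical LR(0) collection (I0 = CLOSURE({[S' → . S]}), then GOTO on every symbol after a dot until no new states appear). It has 17 states:
  I0: { [L → . a b a], [L → . e], [S → . L B], [S → . a e], [S → . b b], [S' → . S] }  — shift
  I1: { [B → . b L e], [B → . e S], [S → L . B] }  — shift
  I2: { [S' → S .] }  — accept
  I3: { [L → a . b a], [S → a . e] }  — shift
  I4: { [S → b . b] }  — shift
  I5: { [L → e .] }  — reduce
  I6: { [S → b b .] }  — reduce
  I7: { [L → a b . a] }  — shift
  I8: { [S → a e .] }  — reduce
  I9: { [L → a b a .] }  — reduce
  I10: { [S → L B .] }  — reduce
  I11: { [B → b . L e], [L → . a b a], [L → . e] }  — shift
  I12: { [B → e . S], [L → . a b a], [L → . e], [S → . L B], [S → . a e], [S → . b b] }  — shift
  I13: { [B → e S .] }  — reduce
  I14: { [B → b L . e] }  — shift
  I15: { [L → a . b a] }  — shift
  I16: { [B → b L e .] }  — reduce

Every state is either a pure shift/goto state or contains exactly one complete item and nothing to shift — no conflicts. The grammar is LR(0).

Answer: Yes, the grammar is LR(0)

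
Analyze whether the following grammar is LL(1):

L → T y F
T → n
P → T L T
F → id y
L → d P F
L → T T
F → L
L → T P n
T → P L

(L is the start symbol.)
No. Predict set conflict for L: { 'n' }

Relevant sets:
  FIRST(T) = { 'n' }
  FIRST(P) = { 'n' }
  FIRST(L) = { 'd', 'n' }

For L:
  PREDICT(L → T y F) = { 'n' }
  PREDICT(L → d P F) = { 'd' }
  PREDICT(L → T T) = { 'n' }
  PREDICT(L → T P n) = { 'n' }
For T:
  PREDICT(T → n) = { 'n' }
  PREDICT(T → P L) = { 'n' }
For F:
  PREDICT(F → id y) = { 'id' }
  PREDICT(F → L) = { 'd', 'n' }
P has a single production, so nothing to check there.

Conflict found: Predict set conflict for L: { 'n' }
The grammar is NOT LL(1).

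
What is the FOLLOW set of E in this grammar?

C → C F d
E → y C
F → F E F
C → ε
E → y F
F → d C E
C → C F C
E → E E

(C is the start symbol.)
{ $, 'd', 'y' }

In F → F E F: E is followed by F, add FIRST(F) \ {ε} = { 'd' }
In F → d C E: E is at the end, add FOLLOW(F)
In E → E E: E is followed by E, add FIRST(E) \ {ε} = { 'y' }
In E → E E: E is at the end; this adds FOLLOW(E) to itself — nothing new

The FOLLOW sets referred to above (computed the same way, to a fixed point):
  FOLLOW(F) = { $, 'd', 'y' }

Taking the union: FOLLOW(E) = { $, 'd', 'y' }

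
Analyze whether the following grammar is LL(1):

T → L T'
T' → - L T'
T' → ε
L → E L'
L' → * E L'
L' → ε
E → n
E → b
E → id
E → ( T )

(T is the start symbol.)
A grammar is LL(1) if for each non-terminal N with multiple productions, the predict sets of those productions are pairwise disjoint, where PREDICT(N → α) = (FIRST(α) \ {ε}) ∪ (FOLLOW(N) if α ⇒* ε).

Relevant sets:
  FOLLOW(T') = { $, ')' }
  FOLLOW(L') = { $, ')', '-' }

For T':
  PREDICT(T' → '-' L T') = { '-' }
  PREDICT(T' → ε) = { $, ')' }
For L':
  PREDICT(L' → '*' E L') = { '*' }
  PREDICT(L' → ε) = { $, ')', '-' }
For E:
  PREDICT(E → n) = { 'n' }
  PREDICT(E → b) = { 'b' }
  PREDICT(E → id) = { 'id' }
  PREDICT(E → '(' T ')') = { '(' }
T, L have a single production, so nothing to check there.

All predict sets are disjoint. The grammar IS LL(1).

Answer: Yes, the grammar is LL(1).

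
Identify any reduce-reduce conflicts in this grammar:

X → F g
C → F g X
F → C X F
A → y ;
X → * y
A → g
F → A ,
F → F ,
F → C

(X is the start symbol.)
Augment with X' → X and build the canonical LR(0) collection (I0 = CLOSURE({[X' → . X]}), then GOTO on every symbol after a dot until no new states appear). It has 17 states:
  I0: { [A → . g], [A → . y ;], [C → . F g X], [F → . A ,], [F → . C X F], [F → . C], [F → . F ,], [X → . * y], [X → . F g], [X' → . X] }  — shift
  I1: { [X → * . y] }  — shift
  I2: { [F → A . ,] }  — shift
  I3: { [A → . g], [A → . y ;], [C → . F g X], [F → . A ,], [F → . C X F], [F → . C], [F → . F ,], [F → C . X F], [F → C .], [X → . * y], [X → . F g] }  — shift, reduce
  I4: { [C → F . g X], [F → F . ,], [X → F . g] }  — shift
  I5: { [X' → X .] }  — accept
  I6: { [A → g .] }  — reduce
  I7: { [A → y . ;] }  — shift
  I8: { [A → y ; .] }  — reduce
  I9: { [F → F , .] }  — reduce
  I10: { [A → . g], [A → . y ;], [C → . F g X], [C → F g . X], [F → . A ,], [F → . C X F], [F → . C], [F → . F ,], [X → . * y], [X → . F g], [X → F g .] }  — shift, reduce
  I11: { [C → F g X .] }  — reduce
  I12: { [A → . g], [A → . y ;], [C → . F g X], [F → . A ,], [F → . C X F], [F → . C], [F → . F ,], [F → C X . F] }  — shift
  I13: { [C → F . g X], [F → C X F .], [F → F . ,] }  — shift, reduce
  I14: { [A → . g], [A → . y ;], [C → . F g X], [C → F g . X], [F → . A ,], [F → . C X F], [F → . C], [F → . F ,], [X → . * y], [X → . F g] }  — shift
  I15: { [F → A , .] }  — reduce
  I16: { [X → * y .] }  — reduce

No state contains more than one complete item.

Answer: No reduce-reduce conflicts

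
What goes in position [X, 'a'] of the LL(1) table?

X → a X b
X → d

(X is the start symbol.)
To find M[X, 'a'], we find productions for X where 'a' is in the predict set (PREDICT(N → α) = (FIRST(α) \ {ε}) ∪ (FOLLOW(N) if α ⇒* ε)).

X → a X b: PREDICT = { 'a' }
  'a' is in predict set, so this production goes in M[X, 'a']
X → d: PREDICT = { 'd' }

M[X, 'a'] = X → a X b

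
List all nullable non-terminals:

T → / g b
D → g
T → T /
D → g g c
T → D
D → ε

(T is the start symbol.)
A non-terminal is nullable if it can derive ε (the empty string): either it has an ε-production, or it has a production whose right-hand side consists entirely of nullable non-terminals.

ε-productions: D → ε
So D is immediately nullable.
T → D: every symbol on the right is nullable, so T is nullable too.
Every non-terminal is now nullable.
Nullable = { 'D', 'T' }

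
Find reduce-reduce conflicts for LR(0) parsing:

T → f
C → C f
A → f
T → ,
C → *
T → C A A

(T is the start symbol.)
A reduce-reduce conflict occurs when an LR(0) state has two complete items [A → α .] and [B → β .] — both call for a reduction, and with no lookahead the parser cannot choose between them.

Augment with T' → T and build the canonical LR(0) collection (I0 = CLOSURE({[T' → . T]}), then GOTO on every symbol after a dot until no new states appear). It has 10 states:
  I0: { [C → . *], [C → . C f], [T → . ,], [T → . C A A], [T → . f], [T' → . T] }  — shift
  I1: { [C → * .] }  — reduce
  I2: { [T → , .] }  — reduce
  I3: { [A → . f], [C → C . f], [T → C . A A] }  — shift
  I4: { [T' → T .] }  — accept
  I5: { [T → f .] }  — reduce
  I6: { [A → . f], [T → C A . A] }  — shift
  I7: { [A → f .], [C → C f .] }  — 2 reduces
  I8: { [T → C A A .] }  — reduce
  I9: { [A → f .] }  — reduce

I7 contains complete items [A → f .], [C → C f .] — reduce-reduce conflict.

Answer: Yes — I7: [A → f .] vs [C → C f .]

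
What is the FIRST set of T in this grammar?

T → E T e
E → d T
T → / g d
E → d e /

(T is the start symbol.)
{ '/', 'd' }

To compute FIRST(T), examine every production with T on the left-hand side, reading each right-hand side left to right until a non-nullable symbol is reached.

FIRST sets of the other non-terminals involved (by the same procedure, iterated to a fixed point):
  FIRST(E) = { 'd' }

From T → E T e:
  - E is a non-terminal: add FIRST(E) \ {ε} = { 'd' }
    E is not nullable, so stop
From T → / g d:
  - '/' is a terminal: add '/' and stop

Collecting: FIRST(T) = { '/', 'd' }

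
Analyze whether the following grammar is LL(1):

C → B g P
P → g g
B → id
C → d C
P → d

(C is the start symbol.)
Relevant sets:
  FIRST(B) = { 'id' }

For C:
  PREDICT(C → B g P) = { 'id' }
  PREDICT(C → d C) = { 'd' }
For P:
  PREDICT(P → g g) = { 'g' }
  PREDICT(P → d) = { 'd' }
B has a single production, so nothing to check there.

All predict sets are disjoint. The grammar IS LL(1).

Answer: Yes, the grammar is LL(1).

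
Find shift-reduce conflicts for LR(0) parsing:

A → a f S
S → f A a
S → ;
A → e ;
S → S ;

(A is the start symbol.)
Yes — I7: [A → a f S .] vs [S → S . ;]

A shift-reduce conflict occurs when an LR(0) state has both:
  - a complete (reduce) item [A → α .] (dot at the end), and
  - a shift item [B → β . c γ] (dot before a terminal).

Augment with A' → A and build the canonical LR(0) collection (I0 = CLOSURE({[A' → . A]}), then GOTO on every symbol after a dot until no new states appear). It has 12 states:
  I0: { [A → . a f S], [A → . e ;], [A' → . A] }  — shift
  I1: { [A' → A .] }  — accept
  I2: { [A → a . f S] }  — shift
  I3: { [A → e . ;] }  — shift
  I4: { [A → e ; .] }  — reduce
  I5: { [A → a f . S], [S → . ;], [S → . S ;], [S → . f A a] }  — shift
  I6: { [S → ; .] }  — reduce
  I7: { [A → a f S .], [S → S . ;] }  — shift, reduce
  I8: { [A → . a f S], [A → . e ;], [S → f . A a] }  — shift
  I9: { [S → f A . a] }  — shift
  I10: { [S → f A a .] }  — reduce
  I11: { [S → S ; .] }  — reduce

I7 contains reduce item [A → a f S .] and shift item [S → S . ;] — shift-reduce conflict.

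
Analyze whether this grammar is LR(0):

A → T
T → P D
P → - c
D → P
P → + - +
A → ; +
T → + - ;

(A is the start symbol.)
A grammar is LR(0) if no state in the canonical LR(0) collection has:
  - both a shift item (dot before a terminal) and a complete item (shift-reduce conflict), or
  - two or more complete items (reduce-reduce conflict; the accept item [A' → A .] counts as a complete item here).

Augment with A' → A and build the canonical LR(0) collection (I0 = CLOSURE({[A' → . A]}), then GOTO on every symbol after a dot until no new states appear). It has 16 states:
  I0: { [A → . ; +], [A → . T], [A' → . A], [P → . + - +], [P → . - c], [T → . + - ;], [T → . P D] }  — shift
  I1: { [P → + . - +], [T → + . - ;] }  — shift
  I2: { [P → - . c] }  — shift
  I3: { [A → ; . +] }  — shift
  I4: { [A' → A .] }  — accept
  I5: { [D → . P], [P → . + - +], [P → . - c], [T → P . D] }  — shift
  I6: { [A → T .] }  — reduce
  I7: { [P → + . - +] }  — shift
  I8: { [T → P D .] }  — reduce
  I9: { [D → P .] }  — reduce
  I10: { [P → + - . +] }  — shift
  I11: { [P → + - + .] }  — reduce
  I12: { [A → ; + .] }  — reduce
  I13: { [P → - c .] }  — reduce
  I14: { [P → + - . +], [T → + - . ;] }  — shift
  I15: { [T → + - ; .] }  — reduce

Every state is either a pure shift/goto state or contains exactly one complete item and nothing to shift — no conflicts. The grammar is LR(0).

Answer: Yes, the grammar is LR(0)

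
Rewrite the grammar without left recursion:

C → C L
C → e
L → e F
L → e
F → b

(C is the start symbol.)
C → e C'
C' → L C'
C' → ε
L → e F
L → e
F → b

C is directly left-recursive. The standard transformation for
  A → A α₁ | ... | A α_m | β₁ | ... | β_n
is
  A  → β₁ A' | ... | β_n A'
  A' → α₁ A' | ... | α_m A' | ε

C → e becomes C → e C'
C → C L becomes C' → L C'
Add C' → ε

Productions for other non-terminals are unchanged:
  L → e F
  L → e
  F → b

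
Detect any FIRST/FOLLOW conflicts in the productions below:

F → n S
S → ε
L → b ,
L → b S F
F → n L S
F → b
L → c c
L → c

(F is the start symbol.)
Nullable non-terminals: S.
S has a nullable alternative but only one production, so nothing to check.

F, L have no nullable alternative, so no FIRST/FOLLOW check is needed there.

No FIRST/FOLLOW conflicts found.

Answer: No FIRST/FOLLOW conflicts.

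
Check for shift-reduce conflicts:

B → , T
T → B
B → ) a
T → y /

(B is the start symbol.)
Augment with B' → B and build the canonical LR(0) collection (I0 = CLOSURE({[B' → . B]}), then GOTO on every symbol after a dot until no new states appear). It has 9 states:
  I0: { [B → . ) a], [B → . , T], [B' → . B] }  — shift
  I1: { [B → ) . a] }  — shift
  I2: { [B → , . T], [B → . ) a], [B → . , T], [T → . B], [T → . y /] }  — shift
  I3: { [B' → B .] }  — accept
  I4: { [T → B .] }  — reduce
  I5: { [B → , T .] }  — reduce
  I6: { [T → y . /] }  — shift
  I7: { [T → y / .] }  — reduce
  I8: { [B → ) a .] }  — reduce

No state contains both a complete item and a shift item.

Answer: No shift-reduce conflicts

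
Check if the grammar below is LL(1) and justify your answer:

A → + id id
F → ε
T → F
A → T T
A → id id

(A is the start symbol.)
Yes, the grammar is LL(1).

Relevant sets:
  FIRST(T) = { ε }
  FOLLOW(A) = { $ }

For A:
  PREDICT(A → '+' id id) = { '+' }
  PREDICT(A → T T) = { $ }
  PREDICT(A → id id) = { 'id' }
F, T have a single production, so nothing to check there.

All predict sets are disjoint. The grammar IS LL(1).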